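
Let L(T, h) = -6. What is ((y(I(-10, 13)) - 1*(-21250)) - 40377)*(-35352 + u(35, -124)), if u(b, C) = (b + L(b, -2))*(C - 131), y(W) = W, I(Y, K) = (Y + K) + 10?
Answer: 817066158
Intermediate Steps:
I(Y, K) = 10 + K + Y (I(Y, K) = (K + Y) + 10 = 10 + K + Y)
u(b, C) = (-131 + C)*(-6 + b) (u(b, C) = (b - 6)*(C - 131) = (-6 + b)*(-131 + C) = (-131 + C)*(-6 + b))
((y(I(-10, 13)) - 1*(-21250)) - 40377)*(-35352 + u(35, -124)) = (((10 + 13 - 10) - 1*(-21250)) - 40377)*(-35352 + (786 - 131*35 - 6*(-124) - 124*35)) = ((13 + 21250) - 40377)*(-35352 + (786 - 4585 + 744 - 4340)) = (21263 - 40377)*(-35352 - 7395) = -19114*(-42747) = 817066158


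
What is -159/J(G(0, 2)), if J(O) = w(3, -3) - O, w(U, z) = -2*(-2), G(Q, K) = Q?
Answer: -159/4 ≈ -39.750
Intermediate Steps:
w(U, z) = 4
J(O) = 4 - O
-159/J(G(0, 2)) = -159/(4 - 1*0) = -159/(4 + 0) = -159/4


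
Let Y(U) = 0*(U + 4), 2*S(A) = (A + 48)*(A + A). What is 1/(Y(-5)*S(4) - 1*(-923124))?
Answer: 1/923124 ≈ 1.0833e-6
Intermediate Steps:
S(A) = A*(48 + A) (S(A) = ((A + 48)*(A + A))/2 = ((48 + A)*(2*A))/2 = (2*A*(48 + A))/2 = A*(48 + A))
Y(U) = 0 (Y(U) = 0*(4 + U) = 0)
1/(Y(-5)*S(4) - 1*(-923124)) = 1/(0*(4*(48 + 4)) - 1*(-923124)) = 1/(0*(4*52) + 923124) = 1/(0*208 + 923124) = 1/(0 + 923124) = 1/923124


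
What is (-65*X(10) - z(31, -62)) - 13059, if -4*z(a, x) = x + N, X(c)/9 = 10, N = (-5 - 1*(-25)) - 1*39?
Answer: -75717/4 ≈ -18929.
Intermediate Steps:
N = -19 (N = (-5 + 25) - 39 = 20 - 39 = -19)
X(c) = 90 (X(c) = 9*10 = 90)
z(a, x) = 19/4 - x/4 (z(a, x) = -(x - 19)/4 = -(-19 + x)/4 = 19/4 - x/4)
(-65*X(10) - z(31, -62)) - 13059 = (-65*90 - (19/4 - ¼*(-62))) - 13059 = (-5850 - (19/4 + 31/2)) - 13059 = (-5850 - 1*81/4) - 13059 = (-5850 - 81/4) - 13059 = -23481/4 - 13059 = -75717/4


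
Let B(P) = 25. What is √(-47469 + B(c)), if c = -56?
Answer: 2*I*√11861 ≈ 217.82*I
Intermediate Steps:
√(-47469 + B(c)) = √(-47469 + 25) = √(-47444) = 2*I*√11861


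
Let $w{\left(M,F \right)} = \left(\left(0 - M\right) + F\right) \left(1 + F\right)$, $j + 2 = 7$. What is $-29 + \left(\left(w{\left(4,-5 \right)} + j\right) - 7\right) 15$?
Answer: $481$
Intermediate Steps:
$j = 5$ ($j = -2 + 7 = 5$)
$w{\left(M,F \right)} = \left(1 + F\right) \left(F - M\right)$ ($w{\left(M,F \right)} = \left(- M + F\right) \left(1 + F\right) = \left(F - M\right) \left(1 + F\right) = \left(1 + F\right) \left(F - M\right)$)
$-29 + \left(\left(w{\left(4,-5 \right)} + j\right) - 7\right) 15 = -29 + \left(\left(\left(-5 + \left(-5\right)^{2} - 4 - \left(-5\right) 4\right) + 5\right) - 7\right) 15 = -29 + \left(\left(\left(-5 + 25 - 4 + 20\right) + 5\right) - 7\right) 15 = -29 + \left(\left(36 + 5\right) - 7\right) 15 = -29 + \left(41 - 7\right) 15 = -29 + 34 \cdot 15 = -29 + 510 = 481$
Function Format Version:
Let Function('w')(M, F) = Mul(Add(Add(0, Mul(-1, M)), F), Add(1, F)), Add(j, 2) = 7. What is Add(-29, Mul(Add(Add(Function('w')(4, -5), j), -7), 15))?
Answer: 481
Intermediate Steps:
j = 5 (j = Add(-2, 7) = 5)
Function('w')(M, F) = Mul(Add(1, F), Add(F, Mul(-1, M))) (Function('w')(M, F) = Mul(Add(Mul(-1, M), F), Add(1, F)) = Mul(Add(F, Mul(-1, M)), Add(1, F)) = Mul(Add(1, F), Add(F, Mul(-1, M))))
Add(-29, Mul(Add(Add(Function('w')(4, -5), j), -7), 15)) = Add(-29, Mul(Add(Add(Add(-5, Pow(-5, 2), Mul(-1, 4), Mul(-1, -5, 4)), 5), -7), 15)) = Add(-29, Mul(Add(Add(Add(-5, 25, -4, 20), 5), -7), 15)) = Add(-29, Mul(Add(Add(36, 5), -7), 15)) = Add(-29, Mul(Add(41, -7), 15)) = Add(-29, Mul(34, 15)) = Add(-29, 510) = 481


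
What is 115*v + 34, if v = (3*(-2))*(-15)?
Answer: 10384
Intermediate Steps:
v = 90 (v = -6*(-15) = 90)
115*v + 34 = 115*90 + 34 = 10350 + 34 = 10384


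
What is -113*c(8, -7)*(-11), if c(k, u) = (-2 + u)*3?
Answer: -33561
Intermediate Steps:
c(k, u) = -6 + 3*u
-113*c(8, -7)*(-11) = -113*(-6 + 3*(-7))*(-11) = -113*(-6 - 21)*(-11) = -113*(-27)*(-11) = 3051*(-11) = -33561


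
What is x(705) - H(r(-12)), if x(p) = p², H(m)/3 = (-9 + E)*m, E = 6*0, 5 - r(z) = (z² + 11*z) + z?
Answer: 497160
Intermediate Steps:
r(z) = 5 - z² - 12*z (r(z) = 5 - ((z² + 11*z) + z) = 5 - (z² + 12*z) = 5 + (-z² - 12*z) = 5 - z² - 12*z)
E = 0
H(m) = -27*m (H(m) = 3*((-9 + 0)*m) = 3*(-9*m) = -27*m)
x(705) - H(r(-12)) = 705² - (-27)*(5 - 1*(-12)² - 12*(-12)) = 497025 - (-27)*(5 - 1*144 + 144) = 497025 - (-27)*(5 - 144 + 144) = 497025 - (-27)*5 = 497025 - 1*(-135) = 497025 + 135 = 497160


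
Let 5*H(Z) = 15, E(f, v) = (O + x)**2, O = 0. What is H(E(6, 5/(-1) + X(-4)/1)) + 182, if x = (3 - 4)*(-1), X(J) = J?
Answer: 185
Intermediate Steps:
x = 1 (x = -1*(-1) = 1)
E(f, v) = 1 (E(f, v) = (0 + 1)**2 = 1**2 = 1)
H(Z) = 3 (H(Z) = (1/5)*15 = 3)
H(E(6, 5/(-1) + X(-4)/1)) + 182 = 3 + 182 = 185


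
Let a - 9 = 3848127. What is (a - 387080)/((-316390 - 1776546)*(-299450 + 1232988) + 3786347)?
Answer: -3461056/1953831501221 ≈ -1.7714e-6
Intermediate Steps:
a = 3848136 (a = 9 + 3848127 = 3848136)
(a - 387080)/((-316390 - 1776546)*(-299450 + 1232988) + 3786347) = (3848136 - 387080)/((-316390 - 1776546)*(-299450 + 1232988) + 3786347) = 3461056/(-2092936*933538 + 3786347) = 3461056/(-1953835287568 + 3786347) = 3461056/(-1953831501221) = 3461056*(-1/1953831501221) = -3461056/1953831501221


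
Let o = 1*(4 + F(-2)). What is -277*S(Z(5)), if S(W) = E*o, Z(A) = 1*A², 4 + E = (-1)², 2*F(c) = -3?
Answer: 4155/2 ≈ 2077.5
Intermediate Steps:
F(c) = -3/2 (F(c) = (½)*(-3) = -3/2)
E = -3 (E = -4 + (-1)² = -4 + 1 = -3)
Z(A) = A²
o = 5/2 (o = 1*(4 - 3/2) = 1*(5/2) = 5/2 ≈ 2.5000)
S(W) = -15/2 (S(W) = -3*5/2 = -15/2)
-277*S(Z(5)) = -277*(-15/2) = 4155/2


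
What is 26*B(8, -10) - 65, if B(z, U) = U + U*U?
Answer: 2275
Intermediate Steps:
B(z, U) = U + U**2
26*B(8, -10) - 65 = 26*(-10*(1 - 10)) - 65 = 26*(-10*(-9)) - 65 = 26*90 - 65 = 2340 - 65 = 2275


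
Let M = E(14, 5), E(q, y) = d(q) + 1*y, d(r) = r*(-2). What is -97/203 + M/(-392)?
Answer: -4765/11368 ≈ -0.41916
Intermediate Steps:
d(r) = -2*r
E(q, y) = y - 2*q (E(q, y) = -2*q + 1*y = -2*q + y = y - 2*q)
M = -23 (M = 5 - 2*14 = 5 - 28 = -23)
-97/203 + M/(-392) = -97/203 - 23/(-392) = -97*1/203 - 23*(-1/392) = -97/203 + 23/392 = -4765/11368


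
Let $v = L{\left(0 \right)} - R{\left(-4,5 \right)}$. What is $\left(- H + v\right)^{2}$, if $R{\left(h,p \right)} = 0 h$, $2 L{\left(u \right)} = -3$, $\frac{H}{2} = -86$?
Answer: $\frac{116281}{4} \approx 29070.0$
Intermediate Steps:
$H = -172$ ($H = 2 \left(-86\right) = -172$)
$L{\left(u \right)} = - \frac{3}{2}$ ($L{\left(u \right)} = \frac{1}{2} \left(-3\right) = - \frac{3}{2}$)
$R{\left(h,p \right)} = 0$
$v = - \frac{3}{2}$ ($v = - \frac{3}{2} - 0 = - \frac{3}{2} + 0 = - \frac{3}{2} \approx -1.5$)
$\left(- H + v\right)^{2} = \left(\left(-1\right) \left(-172\right) - \frac{3}{2}\right)^{2} = \left(172 - \frac{3}{2}\right)^{2} = \left(\frac{341}{2}\right)^{2} = \frac{116281}{4}$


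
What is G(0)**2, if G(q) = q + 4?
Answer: 16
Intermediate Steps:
G(q) = 4 + q
G(0)**2 = (4 + 0)**2 = 4**2 = 16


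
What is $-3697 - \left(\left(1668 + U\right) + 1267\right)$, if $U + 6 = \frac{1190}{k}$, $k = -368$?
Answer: $- \frac{1218589}{184} \approx -6622.8$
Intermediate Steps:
$U = - \frac{1699}{184}$ ($U = -6 + \frac{1190}{-368} = -6 + 1190 \left(- \frac{1}{368}\right) = -6 - \frac{595}{184} = - \frac{1699}{184} \approx -9.2337$)
$-3697 - \left(\left(1668 + U\right) + 1267\right) = -3697 - \left(\left(1668 - \frac{1699}{184}\right) + 1267\right) = -3697 - \left(\frac{305213}{184} + 1267\right) = -3697 - \frac{538341}{184} = - \frac{1218589}{184}$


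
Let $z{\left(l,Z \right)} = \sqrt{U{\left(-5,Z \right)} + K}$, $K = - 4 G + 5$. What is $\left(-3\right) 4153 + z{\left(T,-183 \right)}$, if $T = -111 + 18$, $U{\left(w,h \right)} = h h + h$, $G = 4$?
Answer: $-12459 + \sqrt{33295} \approx -12277.0$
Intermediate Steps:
$K = -11$ ($K = \left(-4\right) 4 + 5 = -16 + 5 = -11$)
$U{\left(w,h \right)} = h + h^{2}$ ($U{\left(w,h \right)} = h^{2} + h = h + h^{2}$)
$T = -93$
$z{\left(l,Z \right)} = \sqrt{-11 + Z \left(1 + Z\right)}$ ($z{\left(l,Z \right)} = \sqrt{Z \left(1 + Z\right) - 11} = \sqrt{-11 + Z \left(1 + Z\right)}$)
$\left(-3\right) 4153 + z{\left(T,-183 \right)} = \left(-3\right) 4153 + \sqrt{-11 - 183 \left(1 - 183\right)} = -12459 + \sqrt{-11 - -33306} = -12459 + \sqrt{-11 + 33306} = -12459 + \sqrt{33295}$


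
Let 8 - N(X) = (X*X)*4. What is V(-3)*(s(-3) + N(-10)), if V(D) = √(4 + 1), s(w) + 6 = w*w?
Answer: -389*√5 ≈ -869.83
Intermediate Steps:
s(w) = -6 + w² (s(w) = -6 + w*w = -6 + w²)
N(X) = 8 - 4*X² (N(X) = 8 - X*X*4 = 8 - X²*4 = 8 - 4*X²)
V(D) = √5
V(-3)*(s(-3) + N(-10)) = √5*((-6 + (-3)²) + (8 - 4*(-10)²)) = √5*((-6 + 9) + (8 - 4*100)) = √5*(3 + (8 - 400)) = √5*(3 - 392) = √5*(-389) = -389*√5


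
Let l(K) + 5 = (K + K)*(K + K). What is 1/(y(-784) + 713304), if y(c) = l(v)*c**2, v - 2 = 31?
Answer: 1/2675081560 ≈ 3.7382e-10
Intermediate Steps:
v = 33 (v = 2 + 31 = 33)
l(K) = -5 + 4*K**2 (l(K) = -5 + (K + K)*(K + K) = -5 + (2*K)*(2*K) = -5 + 4*K**2)
y(c) = 4351*c**2 (y(c) = (-5 + 4*33**2)*c**2 = (-5 + 4*1089)*c**2 = (-5 + 4356)*c**2 = 4351*c**2)
1/(y(-784) + 713304) = 1/(4351*(-784)**2 + 713304) = 1/(4351*614656 + 713304) = 1/(2674368256 + 713304) = 1/2675081560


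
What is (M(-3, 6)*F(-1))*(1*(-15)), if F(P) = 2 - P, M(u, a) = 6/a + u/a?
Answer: -45/2 ≈ -22.500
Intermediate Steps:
(M(-3, 6)*F(-1))*(1*(-15)) = (((6 - 3)/6)*(2 - 1*(-1)))*(1*(-15)) = (((⅙)*3)*(2 + 1))*(-15) = ((½)*3)*(-15) = (3/2)*(-15) = -45/2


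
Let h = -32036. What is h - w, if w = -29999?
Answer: -2037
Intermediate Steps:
h - w = -32036 - 1*(-29999) = -32036 + 29999 = -2037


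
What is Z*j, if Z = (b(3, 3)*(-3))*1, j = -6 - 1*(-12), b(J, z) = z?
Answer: -54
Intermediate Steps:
j = 6 (j = -6 + 12 = 6)
Z = -9 (Z = (3*(-3))*1 = -9*1 = -9)
Z*j = -9*6 = -54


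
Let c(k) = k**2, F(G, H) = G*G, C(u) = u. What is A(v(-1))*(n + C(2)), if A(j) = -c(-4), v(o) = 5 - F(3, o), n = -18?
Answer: 256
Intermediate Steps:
F(G, H) = G**2
v(o) = -4 (v(o) = 5 - 1*3**2 = 5 - 1*9 = 5 - 9 = -4)
A(j) = -16 (A(j) = -1*(-4)**2 = -1*16 = -16)
A(v(-1))*(n + C(2)) = -16*(-18 + 2) = -16*(-16) = 256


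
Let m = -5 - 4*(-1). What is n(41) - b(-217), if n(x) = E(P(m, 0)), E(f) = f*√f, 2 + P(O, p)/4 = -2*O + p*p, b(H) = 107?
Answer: -107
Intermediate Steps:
m = -1 (m = -5 + 4 = -1)
P(O, p) = -8 - 8*O + 4*p² (P(O, p) = -8 + 4*(-2*O + p*p) = -8 + 4*(-2*O + p²) = -8 + 4*(p² - 2*O) = -8 + (-8*O + 4*p²) = -8 - 8*O + 4*p²)
E(f) = f^(3/2)
n(x) = 0 (n(x) = (-8 - 8*(-1) + 4*0²)^(3/2) = (-8 + 8 + 4*0)^(3/2) = (-8 + 8 + 0)^(3/2) = 0^(3/2) = 0)
n(41) - b(-217) = 0 - 1*107 = 0 - 107 = -107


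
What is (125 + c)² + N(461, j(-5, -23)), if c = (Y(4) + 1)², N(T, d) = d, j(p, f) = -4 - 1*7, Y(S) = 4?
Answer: 22489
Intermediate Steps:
j(p, f) = -11 (j(p, f) = -4 - 7 = -11)
c = 25 (c = (4 + 1)² = 5² = 25)
(125 + c)² + N(461, j(-5, -23)) = (125 + 25)² - 11 = 150² - 11 = 22500 - 11 = 22489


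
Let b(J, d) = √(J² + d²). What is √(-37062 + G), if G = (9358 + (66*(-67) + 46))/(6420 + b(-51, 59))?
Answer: √(-237933058 - 37062*√6082)/√(6420 + √6082) ≈ 192.51*I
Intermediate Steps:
G = 4982/(6420 + √6082) (G = (9358 + (66*(-67) + 46))/(6420 + √((-51)² + 59²)) = (9358 + (-4422 + 46))/(6420 + √(2601 + 3481)) = (9358 - 4376)/(6420 + √6082) = 4982/(6420 + √6082) ≈ 0.76670)
√(-37062 + G) = √(-37062 + (15992220/20605159 - 2491*√6082/20605159)) = √(-763652410638/20605159 - 2491*√6082/20605159)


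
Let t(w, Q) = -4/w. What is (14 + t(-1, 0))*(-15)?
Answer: -270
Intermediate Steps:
(14 + t(-1, 0))*(-15) = (14 - 4/(-1))*(-15) = (14 - 4*(-1))*(-15) = (14 + 4)*(-15) = 18*(-15) = -270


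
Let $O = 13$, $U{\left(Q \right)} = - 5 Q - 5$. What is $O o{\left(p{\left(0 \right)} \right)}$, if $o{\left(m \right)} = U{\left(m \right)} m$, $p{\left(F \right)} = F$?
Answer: $0$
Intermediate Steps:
$U{\left(Q \right)} = -5 - 5 Q$
$o{\left(m \right)} = m \left(-5 - 5 m\right)$ ($o{\left(m \right)} = \left(-5 - 5 m\right) m = m \left(-5 - 5 m\right)$)
$O o{\left(p{\left(0 \right)} \right)} = 13 \left(\left(-5\right) 0 \left(1 + 0\right)\right) = 13 \left(\left(-5\right) 0 \cdot 1\right) = 13 \cdot 0 = 0$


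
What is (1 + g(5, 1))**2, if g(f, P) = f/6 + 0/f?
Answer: 121/36 ≈ 3.3611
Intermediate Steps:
g(f, P) = f/6 (g(f, P) = f*(1/6) + 0 = f/6 + 0 = f/6)
(1 + g(5, 1))**2 = (1 + (1/6)*5)**2 = (1 + 5/6)**2 = (11/6)**2 = 121/36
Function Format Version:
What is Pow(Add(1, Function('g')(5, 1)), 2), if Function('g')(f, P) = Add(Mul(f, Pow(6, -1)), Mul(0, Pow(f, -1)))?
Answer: Rational(121, 36) ≈ 3.3611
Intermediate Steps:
Function('g')(f, P) = Mul(Rational(1, 6), f) (Function('g')(f, P) = Add(Mul(f, Rational(1, 6)), 0) = Add(Mul(Rational(1, 6), f), 0) = Mul(Rational(1, 6), f))
Pow(Add(1, Function('g')(5, 1)), 2) = Pow(Add(1, Mul(Rational(1, 6), 5)), 2) = Pow(Add(1, Rational(5, 6)), 2) = Pow(Rational(11, 6), 2) = Rational(121, 36)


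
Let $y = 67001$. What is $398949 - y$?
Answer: $331948$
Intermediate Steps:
$398949 - y = 398949 - 67001 = 331948$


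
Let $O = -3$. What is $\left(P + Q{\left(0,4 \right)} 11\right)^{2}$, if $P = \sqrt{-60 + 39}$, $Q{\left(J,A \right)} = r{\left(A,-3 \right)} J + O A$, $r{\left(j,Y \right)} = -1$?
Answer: $\left(132 - i \sqrt{21}\right)^{2} \approx 17403.0 - 1209.8 i$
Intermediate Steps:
$Q{\left(J,A \right)} = - J - 3 A$
$P = i \sqrt{21}$ ($P = \sqrt{-21} = i \sqrt{21} \approx 4.5826 i$)
$\left(P + Q{\left(0,4 \right)} 11\right)^{2} = \left(i \sqrt{21} + \left(\left(-1\right) 0 - 12\right) 11\right)^{2} = \left(i \sqrt{21} + \left(0 - 12\right) 11\right)^{2} = \left(i \sqrt{21} - 132\right)^{2} = \left(-132 + i \sqrt{21}\right)^{2}$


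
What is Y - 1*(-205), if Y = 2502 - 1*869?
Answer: 1838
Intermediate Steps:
Y = 1633 (Y = 2502 - 869 = 1633)
Y - 1*(-205) = 1633 - 1*(-205) = 1633 + 205 = 1838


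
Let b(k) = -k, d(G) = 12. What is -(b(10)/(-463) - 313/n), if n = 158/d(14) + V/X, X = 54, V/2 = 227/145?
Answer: 1133680280/47943187 ≈ 23.646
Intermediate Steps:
V = 454/145 (V = 2*(227/145) = 454/145 ≈ 3.1310)
n = 103549/7830 (n = 158/12 + (454/145)/54 = 158*(1/12) + (454/145)*(1/54) = 79/6 + 227/3915 = 103549/7830 ≈ 13.225)
-(b(10)/(-463) - 313/n) = -(-1*10/(-463) - 313/103549/7830) = -(-10*(-1/463) - 313*7830/103549) = -(10/463 - 2450790/103549) = -1*(-1133680280/47943187) = 1133680280/47943187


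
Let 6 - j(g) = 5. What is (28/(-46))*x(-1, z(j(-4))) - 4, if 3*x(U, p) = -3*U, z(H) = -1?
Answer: -106/23 ≈ -4.6087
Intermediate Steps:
j(g) = 1 (j(g) = 6 - 1*5 = 6 - 5 = 1)
x(U, p) = -U (x(U, p) = (-3*U)/3 = -U)
(28/(-46))*x(-1, z(j(-4))) - 4 = (28/(-46))*(-1*(-1)) - 4 = (28*(-1/46))*1 - 4 = -14/23*1 - 4 = -14/23 - 4 = -106/23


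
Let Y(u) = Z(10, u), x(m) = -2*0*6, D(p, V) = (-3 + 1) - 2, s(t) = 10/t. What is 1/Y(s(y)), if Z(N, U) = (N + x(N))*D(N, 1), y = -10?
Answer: -1/40 ≈ -0.025000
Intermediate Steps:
D(p, V) = -4 (D(p, V) = -2 - 2 = -4)
x(m) = 0 (x(m) = 0*6 = 0)
Z(N, U) = -4*N (Z(N, U) = (N + 0)*(-4) = N*(-4) = -4*N)
Y(u) = -40 (Y(u) = -4*10 = -40)
1/Y(s(y)) = 1/(-40) = -1/40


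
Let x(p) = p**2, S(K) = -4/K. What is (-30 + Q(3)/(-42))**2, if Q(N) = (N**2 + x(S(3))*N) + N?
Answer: 3671056/3969 ≈ 924.93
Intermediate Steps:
Q(N) = N**2 + 25*N/9 (Q(N) = (N**2 + (-4/3)**2*N) + N = (N**2 + 16*N/9) + N = N**2 + 25*N/9)
(-30 + Q(3)/(-42))**2 = (-30 + ((1/9)*3*(25 + 9*3))/(-42))**2 = (-30 + ((1/9)*3*(25 + 27))*(-1/42))**2 = (-30 + ((1/9)*3*52)*(-1/42))**2 = (-30 + (52/3)*(-1/42))**2 = (-30 - 26/63)**2 = (-1916/63)**2 = 3671056/3969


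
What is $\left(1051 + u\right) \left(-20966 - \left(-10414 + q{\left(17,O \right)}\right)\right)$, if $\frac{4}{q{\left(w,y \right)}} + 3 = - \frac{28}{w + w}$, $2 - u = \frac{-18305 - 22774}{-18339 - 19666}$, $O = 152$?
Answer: $- \frac{27417519697032}{2470325} \approx -1.1099 \cdot 10^{7}$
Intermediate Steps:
$u = \frac{34931}{38005}$ ($u = 2 - \frac{-18305 - 22774}{-18339 - 19666} = 2 - - \frac{41079}{-38005} = 2 - \left(-41079\right) \left(- \frac{1}{38005}\right) = 2 - \frac{41079}{38005} = \frac{34931}{38005} \approx 0.91912$)
$q{\left(w,y \right)} = \frac{4}{-3 - \frac{14}{w}}$ ($q{\left(w,y \right)} = \frac{4}{-3 - \frac{28}{w + w}} = \frac{4}{-3 - \frac{28}{2 w}} = \frac{4}{-3 - 28 \frac{1}{2 w}} = \frac{4}{-3 - \frac{14}{w}}$)
$\left(1051 + u\right) \left(-20966 - \left(-10414 + q{\left(17,O \right)}\right)\right) = \left(1051 + \frac{34931}{38005}\right) \left(-20966 + \left(10414 - \left(-4\right) 17 \frac{1}{14 + 3 \cdot 17}\right)\right) = \frac{39978186 \left(-20966 + \left(10414 - \left(-4\right) 17 \frac{1}{14 + 51}\right)\right)}{38005} = \frac{39978186 \left(-20966 + \left(10414 - \left(-4\right) 17 \cdot \frac{1}{65}\right)\right)}{38005} = \frac{39978186 \left(-20966 + \left(10414 - - \frac{68}{65}\right)\right)}{38005} = \frac{39978186 \left(-20966 + \left(10414 + \frac{68}{65}\right)\right)}{38005} = \frac{39978186 \left(-20966 + \frac{676978}{65}\right)}{38005} = \frac{39978186}{38005} \left(- \frac{685812}{65}\right) = - \frac{27417519697032}{2470325}$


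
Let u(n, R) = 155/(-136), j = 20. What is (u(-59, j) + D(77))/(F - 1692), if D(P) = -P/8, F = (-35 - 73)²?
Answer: -61/56508 ≈ -0.0010795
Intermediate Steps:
F = 11664 (F = (-108)² = 11664)
u(n, R) = -155/136 (u(n, R) = 155*(-1/136) = -155/136)
D(P) = -P/8
(u(-59, j) + D(77))/(F - 1692) = (-155/136 - ⅛*77)/(11664 - 1692) = (-155/136 - 77/8)/9972 = -183/17*1/9972 = -61/56508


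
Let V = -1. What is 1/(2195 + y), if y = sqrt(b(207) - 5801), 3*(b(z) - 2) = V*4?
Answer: 6585/14471476 - I*sqrt(52203)/14471476 ≈ 0.00045503 - 1.5788e-5*I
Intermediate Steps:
b(z) = 2/3 (b(z) = 2 + (-1*4)/3 = 2 + (1/3)*(-4) = 2 - 4/3 = 2/3)
y = I*sqrt(52203)/3 (y = sqrt(2/3 - 5801) = sqrt(-17401/3) = I*sqrt(52203)/3 ≈ 76.16*I)
1/(2195 + y) = 1/(2195 + I*sqrt(52203)/3)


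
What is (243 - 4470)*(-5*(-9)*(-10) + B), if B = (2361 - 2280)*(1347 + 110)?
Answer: -496955709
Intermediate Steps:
B = 118017 (B = 81*1457 = 118017)
(243 - 4470)*(-5*(-9)*(-10) + B) = (243 - 4470)*(-5*(-9)*(-10) + 118017) = -4227*(45*(-10) + 118017) = -4227*(-450 + 118017) = -4227*117567 = -496955709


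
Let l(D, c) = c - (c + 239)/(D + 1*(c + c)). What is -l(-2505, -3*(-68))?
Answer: -428231/2097 ≈ -204.21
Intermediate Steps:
l(D, c) = c - (239 + c)/(D + 2*c) (l(D, c) = c - (239 + c)/(D + 1*(2*c)) = c - (239 + c)/(D + 2*c))
-l(-2505, -3*(-68)) = -(-239 - (-3)*(-68) + 2*(-3*(-68))² - (-7515)*(-68))/(-2505 + 2*(-3*(-68))) = -(-239 - 1*204 + 2*204² - 2505*204)/(-2505 + 2*204) = -(-239 - 204 + 2*41616 - 511020)/(-2505 + 408) = -(-239 - 204 + 83232 - 511020)/(-2097) = -(-1)*(-428231)/2097 = -1*428231/2097 = -428231/2097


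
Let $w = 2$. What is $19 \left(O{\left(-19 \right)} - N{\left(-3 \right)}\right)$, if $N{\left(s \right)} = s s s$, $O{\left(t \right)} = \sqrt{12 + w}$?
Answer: $513 + 19 \sqrt{14} \approx 584.09$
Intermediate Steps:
$O{\left(t \right)} = \sqrt{14}$ ($O{\left(t \right)} = \sqrt{12 + 2} = \sqrt{14}$)
$N{\left(s \right)} = s^{3}$ ($N{\left(s \right)} = s^{2} s = s^{3}$)
$19 \left(O{\left(-19 \right)} - N{\left(-3 \right)}\right) = 19 \left(\sqrt{14} - \left(-3\right)^{3}\right) = 19 \left(\sqrt{14} - -27\right) = 19 \left(\sqrt{14} + 27\right) = 19 \left(27 + \sqrt{14}\right) = 513 + 19 \sqrt{14}$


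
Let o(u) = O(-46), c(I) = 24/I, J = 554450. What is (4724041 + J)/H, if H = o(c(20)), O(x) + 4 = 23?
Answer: 5278491/19 ≈ 2.7782e+5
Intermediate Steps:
O(x) = 19 (O(x) = -4 + 23 = 19)
o(u) = 19
H = 19
(4724041 + J)/H = (4724041 + 554450)/19 = 5278491*(1/19) = 5278491/19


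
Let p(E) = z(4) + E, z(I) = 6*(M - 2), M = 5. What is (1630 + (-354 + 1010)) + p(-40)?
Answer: 2264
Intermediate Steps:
z(I) = 18 (z(I) = 6*(5 - 2) = 6*3 = 18)
p(E) = 18 + E
(1630 + (-354 + 1010)) + p(-40) = (1630 + (-354 + 1010)) + (18 - 40) = (1630 + 656) - 22 = 2286 - 22 = 2264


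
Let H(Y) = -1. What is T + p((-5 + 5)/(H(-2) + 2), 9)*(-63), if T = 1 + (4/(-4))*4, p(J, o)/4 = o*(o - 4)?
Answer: -11343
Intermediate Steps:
p(J, o) = 4*o*(-4 + o) (p(J, o) = 4*(o*(o - 4)) = 4*(o*(-4 + o)) = 4*o*(-4 + o))
T = -3 (T = 1 + (4*(-¼))*4 = 1 - 1*4 = 1 - 4 = -3)
T + p((-5 + 5)/(H(-2) + 2), 9)*(-63) = -3 + (4*9*(-4 + 9))*(-63) = -3 + (4*9*5)*(-63) = -3 + 180*(-63) = -3 - 11340 = -11343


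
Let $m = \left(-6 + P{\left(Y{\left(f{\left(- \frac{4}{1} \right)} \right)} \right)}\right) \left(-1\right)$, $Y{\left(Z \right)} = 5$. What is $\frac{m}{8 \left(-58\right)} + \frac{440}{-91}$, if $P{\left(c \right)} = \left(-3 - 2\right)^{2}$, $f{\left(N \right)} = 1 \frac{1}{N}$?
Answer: $- \frac{202431}{42224} \approx -4.7942$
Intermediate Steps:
$f{\left(N \right)} = \frac{1}{N}$
$P{\left(c \right)} = 25$ ($P{\left(c \right)} = \left(-5\right)^{2} = 25$)
$m = -19$ ($m = \left(-6 + 25\right) \left(-1\right) = 19 \left(-1\right) = -19$)
$\frac{m}{8 \left(-58\right)} + \frac{440}{-91} = - \frac{19}{8 \left(-58\right)} + \frac{440}{-91} = - \frac{19}{-464} + 440 \left(- \frac{1}{91}\right) = \left(-19\right) \left(- \frac{1}{464}\right) - \frac{440}{91} = \frac{19}{464} - \frac{440}{91} = - \frac{202431}{42224}$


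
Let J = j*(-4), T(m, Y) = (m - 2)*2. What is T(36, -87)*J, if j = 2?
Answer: -544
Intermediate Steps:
T(m, Y) = -4 + 2*m (T(m, Y) = (-2 + m)*2 = -4 + 2*m)
J = -8 (J = 2*(-4) = -8)
T(36, -87)*J = (-4 + 2*36)*(-8) = (-4 + 72)*(-8) = 68*(-8) = -544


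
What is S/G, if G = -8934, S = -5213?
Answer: 5213/8934 ≈ 0.58350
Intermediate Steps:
S/G = -5213/(-8934) = -5213*(-1/8934) = 5213/8934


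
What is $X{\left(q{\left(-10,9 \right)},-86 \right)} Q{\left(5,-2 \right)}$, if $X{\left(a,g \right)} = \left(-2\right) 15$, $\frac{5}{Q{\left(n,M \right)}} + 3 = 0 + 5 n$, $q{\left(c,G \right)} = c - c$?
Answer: $- \frac{75}{11} \approx -6.8182$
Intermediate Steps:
$q{\left(c,G \right)} = 0$
$Q{\left(n,M \right)} = \frac{5}{-3 + 5 n}$ ($Q{\left(n,M \right)} = \frac{5}{-3 + \left(0 + 5 n\right)} = \frac{5}{-3 + 5 n}$)
$X{\left(a,g \right)} = -30$
$X{\left(q{\left(-10,9 \right)},-86 \right)} Q{\left(5,-2 \right)} = - 30 \frac{5}{-3 + 5 \cdot 5} = - 30 \frac{5}{-3 + 25} = - 30 \cdot \frac{5}{22} = - 30 \cdot 5 \cdot \frac{1}{22} = \left(-30\right) \frac{5}{22} = - \frac{75}{11}$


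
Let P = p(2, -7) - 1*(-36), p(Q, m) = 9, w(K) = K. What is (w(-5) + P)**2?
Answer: 1600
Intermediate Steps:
P = 45 (P = 9 - 1*(-36) = 9 + 36 = 45)
(w(-5) + P)**2 = (-5 + 45)**2 = 40**2 = 1600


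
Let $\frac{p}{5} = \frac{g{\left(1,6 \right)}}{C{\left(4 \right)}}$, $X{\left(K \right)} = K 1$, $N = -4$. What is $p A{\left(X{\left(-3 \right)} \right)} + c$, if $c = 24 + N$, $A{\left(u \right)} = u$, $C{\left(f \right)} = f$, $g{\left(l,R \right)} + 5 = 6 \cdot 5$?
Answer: $- \frac{295}{4} \approx -73.75$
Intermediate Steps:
$g{\left(l,R \right)} = 25$ ($g{\left(l,R \right)} = -5 + 6 \cdot 5 = -5 + 30 = 25$)
$X{\left(K \right)} = K$
$p = \frac{125}{4}$ ($p = 5 \cdot \frac{25}{4} = \frac{125}{4} \approx 31.25$)
$c = 20$ ($c = 24 - 4 = 20$)
$p A{\left(X{\left(-3 \right)} \right)} + c = \frac{125}{4} \left(-3\right) + 20 = - \frac{375}{4} + 20 = - \frac{295}{4}$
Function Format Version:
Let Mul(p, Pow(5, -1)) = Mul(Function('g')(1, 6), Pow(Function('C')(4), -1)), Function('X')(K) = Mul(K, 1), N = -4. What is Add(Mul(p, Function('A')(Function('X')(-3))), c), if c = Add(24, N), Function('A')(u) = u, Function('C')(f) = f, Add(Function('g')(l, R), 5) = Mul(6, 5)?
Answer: Rational(-295, 4) ≈ -73.750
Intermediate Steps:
Function('g')(l, R) = 25 (Function('g')(l, R) = Add(-5, Mul(6, 5)) = Add(-5, 30) = 25)
Function('X')(K) = K
p = Rational(125, 4) (p = Mul(5, Mul(25, Pow(4, -1))) = Mul(5, Mul(25, Rational(1, 4))) = Mul(5, Rational(25, 4)) = Rational(125, 4) ≈ 31.250)
c = 20 (c = Add(24, -4) = 20)
Add(Mul(p, Function('A')(Function('X')(-3))), c) = Add(Mul(Rational(125, 4), -3), 20) = Add(Rational(-375, 4), 20) = Rational(-295, 4)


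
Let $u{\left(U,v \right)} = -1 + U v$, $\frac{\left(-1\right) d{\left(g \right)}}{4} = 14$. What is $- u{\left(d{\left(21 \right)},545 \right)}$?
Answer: $30521$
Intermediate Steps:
$d{\left(g \right)} = -56$ ($d{\left(g \right)} = \left(-4\right) 14 = -56$)
$- u{\left(d{\left(21 \right)},545 \right)} = - (-1 - 30520) = \left(-1\right) \left(-30521\right) = 30521$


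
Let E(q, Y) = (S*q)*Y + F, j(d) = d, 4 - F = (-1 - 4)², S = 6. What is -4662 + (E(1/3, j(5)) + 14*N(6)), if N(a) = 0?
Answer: -4673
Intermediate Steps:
F = -21 (F = 4 - (-1 - 4)² = 4 - 1*(-5)² = 4 - 1*25 = 4 - 25 = -21)
E(q, Y) = -21 + 6*Y*q (E(q, Y) = (6*q)*Y - 21 = 6*Y*q - 21 = -21 + 6*Y*q)
-4662 + (E(1/3, j(5)) + 14*N(6)) = -4662 + ((-21 + 6*5/3) + 14*0) = -4662 + ((-21 + 6*5*(⅓)) + 0) = -4662 + ((-21 + 10) + 0) = -4662 + (-11 + 0) = -4662 - 11 = -4673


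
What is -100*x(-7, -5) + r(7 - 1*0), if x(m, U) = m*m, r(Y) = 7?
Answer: -4893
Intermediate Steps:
x(m, U) = m²
-100*x(-7, -5) + r(7 - 1*0) = -100*(-7)² + 7 = -100*49 + 7 = -4900 + 7 = -4893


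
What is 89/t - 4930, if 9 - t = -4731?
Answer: -23368111/4740 ≈ -4930.0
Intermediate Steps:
t = 4740 (t = 9 - 1*(-4731) = 9 + 4731 = 4740)
89/t - 4930 = 89/4740 - 4930 = -23368111/4740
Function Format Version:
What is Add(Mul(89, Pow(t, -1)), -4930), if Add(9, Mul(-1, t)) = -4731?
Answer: Rational(-23368111, 4740) ≈ -4930.0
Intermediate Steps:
t = 4740 (t = Add(9, Mul(-1, -4731)) = Add(9, 4731) = 4740)
Add(Mul(89, Pow(t, -1)), -4930) = Add(Mul(89, Pow(4740, -1)), -4930) = Add(Mul(89, Rational(1, 4740)), -4930) = Add(Rational(89, 4740), -4930) = Rational(-23368111, 4740)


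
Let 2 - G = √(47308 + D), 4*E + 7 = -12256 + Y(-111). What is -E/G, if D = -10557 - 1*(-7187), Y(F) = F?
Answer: -6187/43934 - 18561*√4882/87868 ≈ -14.900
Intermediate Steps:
D = -3370 (D = -10557 + 7187 = -3370)
E = -6187/2 (E = -7/4 + (-12256 - 111)/4 = -7/4 + (¼)*(-12367) = -7/4 - 12367/4 = -6187/2 ≈ -3093.5)
G = 2 - 3*√4882 (G = 2 - √(47308 - 3370) = 2 - √43938 = 2 - 3*√4882 ≈ -207.61)
-E/G = -(-6187)/(2*(2 - 3*√4882)) = 6187/(2*(2 - 3*√4882))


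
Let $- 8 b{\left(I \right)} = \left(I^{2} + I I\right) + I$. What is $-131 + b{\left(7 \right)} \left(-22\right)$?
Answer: $\frac{631}{4} \approx 157.75$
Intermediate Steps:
$b{\left(I \right)} = - \frac{I^{2}}{4} - \frac{I}{8}$ ($b{\left(I \right)} = - \frac{\left(I^{2} + I I\right) + I}{8} = - \frac{\left(I^{2} + I^{2}\right) + I}{8} = - \frac{2 I^{2} + I}{8} = - \frac{I + 2 I^{2}}{8} = - \frac{I^{2}}{4} - \frac{I}{8}$)
$-131 + b{\left(7 \right)} \left(-22\right) = -131 + \left(- \frac{1}{8}\right) 7 \left(1 + 2 \cdot 7\right) \left(-22\right) = -131 + \left(- \frac{1}{8}\right) 7 \left(1 + 14\right) \left(-22\right) = -131 + \left(- \frac{1}{8}\right) 7 \cdot 15 \left(-22\right) = -131 - - \frac{1155}{4} = -131 + \frac{1155}{4} = \frac{631}{4}$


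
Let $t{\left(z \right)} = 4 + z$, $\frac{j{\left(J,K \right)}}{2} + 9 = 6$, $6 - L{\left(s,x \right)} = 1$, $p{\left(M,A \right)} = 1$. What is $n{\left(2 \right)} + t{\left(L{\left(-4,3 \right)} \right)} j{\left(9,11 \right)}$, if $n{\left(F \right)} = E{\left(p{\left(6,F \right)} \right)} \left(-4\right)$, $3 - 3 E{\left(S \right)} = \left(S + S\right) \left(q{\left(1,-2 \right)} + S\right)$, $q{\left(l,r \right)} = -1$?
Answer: $-58$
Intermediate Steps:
$L{\left(s,x \right)} = 5$ ($L{\left(s,x \right)} = 6 - 1 = 5$)
$j{\left(J,K \right)} = -6$ ($j{\left(J,K \right)} = -18 + 2 \cdot 6 = -18 + 12 = -6$)
$E{\left(S \right)} = 1 - \frac{2 S \left(-1 + S\right)}{3}$ ($E{\left(S \right)} = 1 - \frac{\left(S + S\right) \left(-1 + S\right)}{3} = 1 - \frac{2 S \left(-1 + S\right)}{3}$)
$n{\left(F \right)} = -4$ ($n{\left(F \right)} = \left(1 - \frac{2 \cdot 1^{2}}{3} + \frac{2}{3} \cdot 1\right) \left(-4\right) = \left(1 - \frac{2}{3} + \frac{2}{3}\right) \left(-4\right) = 1 \left(-4\right) = -4$)
$n{\left(2 \right)} + t{\left(L{\left(-4,3 \right)} \right)} j{\left(9,11 \right)} = -4 + \left(4 + 5\right) \left(-6\right) = -4 + 9 \left(-6\right) = -4 - 54 = -58$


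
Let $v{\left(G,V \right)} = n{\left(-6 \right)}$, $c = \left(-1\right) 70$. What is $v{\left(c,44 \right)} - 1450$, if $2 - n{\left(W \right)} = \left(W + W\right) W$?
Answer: $-1520$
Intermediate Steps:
$c = -70$
$n{\left(W \right)} = 2 - 2 W^{2}$ ($n{\left(W \right)} = 2 - \left(W + W\right) W = 2 - 2 W W = 2 - 2 W^{2}$)
$v{\left(G,V \right)} = -70$ ($v{\left(G,V \right)} = 2 - 2 \left(-6\right)^{2} = 2 - 72 = -70$)
$v{\left(c,44 \right)} - 1450 = -70 - 1450 = -1520$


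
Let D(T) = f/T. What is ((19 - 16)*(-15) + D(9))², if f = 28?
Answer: 142129/81 ≈ 1754.7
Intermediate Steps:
D(T) = 28/T
((19 - 16)*(-15) + D(9))² = ((19 - 16)*(-15) + 28/9)² = (3*(-15) + 28*(⅑))² = (-45 + 28/9)² = (-377/9)² = 142129/81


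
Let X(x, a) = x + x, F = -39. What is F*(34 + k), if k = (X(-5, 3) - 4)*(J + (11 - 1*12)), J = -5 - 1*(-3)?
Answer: -2964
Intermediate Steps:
X(x, a) = 2*x
J = -2 (J = -5 + 3 = -2)
k = 42 (k = (2*(-5) - 4)*(-2 + (11 - 1*12)) = (-10 - 4)*(-2 + (11 - 12)) = -14*(-2 - 1) = -14*(-3) = 42)
F*(34 + k) = -39*(34 + 42) = -39*76 = -2964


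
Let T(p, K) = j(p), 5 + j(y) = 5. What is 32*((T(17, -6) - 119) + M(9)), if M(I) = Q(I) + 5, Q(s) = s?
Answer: -3360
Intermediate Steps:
j(y) = 0 (j(y) = -5 + 5 = 0)
T(p, K) = 0
M(I) = 5 + I (M(I) = I + 5 = 5 + I)
32*((T(17, -6) - 119) + M(9)) = 32*((0 - 119) + (5 + 9)) = 32*(-119 + 14) = 32*(-105) = -3360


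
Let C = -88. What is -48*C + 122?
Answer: 4346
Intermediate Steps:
-48*C + 122 = -48*(-88) + 122 = 4224 + 122 = 4346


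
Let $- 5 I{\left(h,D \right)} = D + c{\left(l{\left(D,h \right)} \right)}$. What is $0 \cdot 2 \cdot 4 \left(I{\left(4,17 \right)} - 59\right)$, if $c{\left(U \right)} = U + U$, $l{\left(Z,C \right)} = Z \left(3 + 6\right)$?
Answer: $0$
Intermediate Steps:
$l{\left(Z,C \right)} = 9 Z$ ($l{\left(Z,C \right)} = Z 9 = 9 Z$)
$c{\left(U \right)} = 2 U$
$I{\left(h,D \right)} = - \frac{19 D}{5}$ ($I{\left(h,D \right)} = - \frac{D + 2 \cdot 9 D}{5} = - \frac{D + 18 D}{5} = - \frac{19 D}{5}$)
$0 \cdot 2 \cdot 4 \left(I{\left(4,17 \right)} - 59\right) = 0 \cdot 2 \cdot 4 \left(\left(- \frac{19}{5}\right) 17 - 59\right) = 0 \cdot 4 \left(- \frac{323}{5} - 59\right) = 0 \left(- \frac{618}{5}\right) = 0$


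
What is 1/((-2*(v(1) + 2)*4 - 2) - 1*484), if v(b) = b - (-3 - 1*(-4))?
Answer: -1/502 ≈ -0.0019920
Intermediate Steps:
v(b) = -1 + b (v(b) = b - (-3 + 4) = b - 1*1 = b - 1 = -1 + b)
1/((-2*(v(1) + 2)*4 - 2) - 1*484) = 1/((-2*((-1 + 1) + 2)*4 - 2) - 1*484) = 1/((-2*(0 + 2)*4 - 2) - 484) = 1/((-2*2*4 - 2) - 484) = 1/((-4*4 - 2) - 484) = 1/((-16 - 2) - 484) = 1/(-18 - 484) = 1/(-502) = -1/502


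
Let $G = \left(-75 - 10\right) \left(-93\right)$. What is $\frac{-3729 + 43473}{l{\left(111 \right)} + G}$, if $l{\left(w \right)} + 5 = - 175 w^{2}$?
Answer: $- \frac{39744}{2148275} \approx -0.0185$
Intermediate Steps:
$l{\left(w \right)} = -5 - 175 w^{2}$
$G = 7905$ ($G = \left(-85\right) \left(-93\right) = 7905$)
$\frac{-3729 + 43473}{l{\left(111 \right)} + G} = \frac{-3729 + 43473}{\left(-5 - 175 \cdot 111^{2}\right) + 7905} = \frac{39744}{\left(-5 - 2156175\right) + 7905} = \frac{39744}{-2156180 + 7905} = \frac{39744}{-2148275} = 39744 \left(- \frac{1}{2148275}\right) = - \frac{39744}{2148275}$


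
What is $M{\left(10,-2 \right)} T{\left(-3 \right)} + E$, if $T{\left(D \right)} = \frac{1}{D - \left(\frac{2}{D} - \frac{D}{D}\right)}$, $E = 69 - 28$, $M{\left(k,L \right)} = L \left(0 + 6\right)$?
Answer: $50$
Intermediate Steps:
$M{\left(k,L \right)} = 6 L$ ($M{\left(k,L \right)} = L 6 = 6 L$)
$E = 41$ ($E = 69 - 28 = 41$)
$T{\left(D \right)} = \frac{1}{1 + D - \frac{2}{D}}$ ($T{\left(D \right)} = \frac{1}{D + \left(- \frac{2}{D} + 1\right)} = \frac{1}{D + \left(1 - \frac{2}{D}\right)} = \frac{1}{1 + D - \frac{2}{D}}$)
$M{\left(10,-2 \right)} T{\left(-3 \right)} + E = 6 \left(-2\right) \left(- \frac{3}{-2 - 3 + \left(-3\right)^{2}}\right) + 41 = - 12 \left(- \frac{3}{-2 - 3 + 9}\right) + 41 = - 12 \left(- \frac{3}{4}\right) + 41 = - 12 \left(\left(-3\right) \frac{1}{4}\right) + 41 = \left(-12\right) \left(- \frac{3}{4}\right) + 41 = 9 + 41 = 50$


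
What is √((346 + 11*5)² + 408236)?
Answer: 49*√237 ≈ 754.35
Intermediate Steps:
√((346 + 11*5)² + 408236) = √((346 + 55)² + 408236) = √(401² + 408236) = √(160801 + 408236) = √569037 = 49*√237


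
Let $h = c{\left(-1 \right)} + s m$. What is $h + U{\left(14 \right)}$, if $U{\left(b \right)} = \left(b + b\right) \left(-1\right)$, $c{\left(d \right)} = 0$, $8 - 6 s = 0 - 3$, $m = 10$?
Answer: $- \frac{29}{3} \approx -9.6667$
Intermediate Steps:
$s = \frac{11}{6}$ ($s = \frac{4}{3} - \frac{0 - 3}{6} = \frac{4}{3} - - \frac{1}{2} = \frac{4}{3} + \frac{1}{2} = \frac{11}{6} \approx 1.8333$)
$U{\left(b \right)} = - 2 b$ ($U{\left(b \right)} = 2 b \left(-1\right) = - 2 b$)
$h = \frac{55}{3}$ ($h = 0 + \frac{11}{6} \cdot 10 = 0 + \frac{55}{3} = \frac{55}{3} \approx 18.333$)
$h + U{\left(14 \right)} = \frac{55}{3} - 28 = - \frac{29}{3}$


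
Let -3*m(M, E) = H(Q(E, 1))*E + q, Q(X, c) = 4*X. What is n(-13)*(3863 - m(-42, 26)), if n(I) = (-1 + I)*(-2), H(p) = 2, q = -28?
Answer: 108388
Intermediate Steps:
m(M, E) = 28/3 - 2*E/3 (m(M, E) = -(2*E - 28)/3 = -(-28 + 2*E)/3 = 28/3 - 2*E/3)
n(I) = 2 - 2*I
n(-13)*(3863 - m(-42, 26)) = (2 - 2*(-13))*(3863 - (28/3 - 2/3*26)) = (2 + 26)*(3863 - (28/3 - 52/3)) = 28*(3863 - 1*(-8)) = 28*(3863 + 8) = 28*3871 = 108388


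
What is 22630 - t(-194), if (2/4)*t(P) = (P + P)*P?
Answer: -127914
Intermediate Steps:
t(P) = 4*P**2 (t(P) = 2*((P + P)*P) = 2*((2*P)*P) = 2*(2*P**2) = 4*P**2)
22630 - t(-194) = 22630 - 4*(-194)**2 = 22630 - 4*37636 = 22630 - 1*150544 = 22630 - 150544 = -127914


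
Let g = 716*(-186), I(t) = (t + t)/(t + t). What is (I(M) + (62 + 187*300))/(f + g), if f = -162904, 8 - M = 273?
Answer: -56163/296080 ≈ -0.18969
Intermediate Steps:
M = -265 (M = 8 - 1*273 = 8 - 273 = -265)
I(t) = 1 (I(t) = (2*t)/((2*t)) = (2*t)*(1/(2*t)) = 1)
g = -133176
(I(M) + (62 + 187*300))/(f + g) = (1 + (62 + 187*300))/(-162904 - 133176) = (1 + (62 + 56100))/(-296080) = (1 + 56162)*(-1/296080) = 56163*(-1/296080) = -56163/296080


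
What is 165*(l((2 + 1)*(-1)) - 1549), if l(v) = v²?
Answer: -254100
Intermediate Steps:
165*(l((2 + 1)*(-1)) - 1549) = 165*(((2 + 1)*(-1))² - 1549) = 165*((3*(-1))² - 1549) = 165*((-3)² - 1549) = 165*(9 - 1549) = 165*(-1540) = -254100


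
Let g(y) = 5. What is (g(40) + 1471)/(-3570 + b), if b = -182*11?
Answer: -369/1393 ≈ -0.26490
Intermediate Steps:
b = -2002
(g(40) + 1471)/(-3570 + b) = (5 + 1471)/(-3570 - 2002) = 1476/(-5572) = 1476*(-1/5572) = -369/1393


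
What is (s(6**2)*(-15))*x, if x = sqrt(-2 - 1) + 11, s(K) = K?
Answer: -5940 - 540*I*sqrt(3) ≈ -5940.0 - 935.31*I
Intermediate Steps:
x = 11 + I*sqrt(3) (x = sqrt(-3) + 11 = I*sqrt(3) + 11 = 11 + I*sqrt(3) ≈ 11.0 + 1.732*I)
(s(6**2)*(-15))*x = (6**2*(-15))*(11 + I*sqrt(3)) = (36*(-15))*(11 + I*sqrt(3)) = -540*(11 + I*sqrt(3)) = -5940 - 540*I*sqrt(3)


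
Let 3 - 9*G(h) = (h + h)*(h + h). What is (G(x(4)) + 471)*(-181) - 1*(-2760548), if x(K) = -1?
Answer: 24077854/9 ≈ 2.6753e+6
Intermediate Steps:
G(h) = ⅓ - 4*h²/9 (G(h) = ⅓ - (h + h)*(h + h)/9 = ⅓ - 2*h*2*h/9 = ⅓ - 4*h²/9)
(G(x(4)) + 471)*(-181) - 1*(-2760548) = ((⅓ - 4/9*(-1)²) + 471)*(-181) - 1*(-2760548) = ((⅓ - 4/9*1) + 471)*(-181) + 2760548 = ((⅓ - 4/9) + 471)*(-181) + 2760548 = (-⅑ + 471)*(-181) + 2760548 = (4238/9)*(-181) + 2760548 = -767078/9 + 2760548 = 24077854/9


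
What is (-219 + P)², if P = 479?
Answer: 67600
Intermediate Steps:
(-219 + P)² = (-219 + 479)² = 260² = 67600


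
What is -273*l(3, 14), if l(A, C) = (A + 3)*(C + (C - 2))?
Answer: -42588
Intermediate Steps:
l(A, C) = (-2 + 2*C)*(3 + A) (l(A, C) = (3 + A)*(C + (-2 + C)) = (3 + A)*(-2 + 2*C) = (-2 + 2*C)*(3 + A))
-273*l(3, 14) = -273*(-6 - 2*3 + 6*14 + 2*3*14) = -273*(-6 - 6 + 84 + 84) = -273*156 = -42588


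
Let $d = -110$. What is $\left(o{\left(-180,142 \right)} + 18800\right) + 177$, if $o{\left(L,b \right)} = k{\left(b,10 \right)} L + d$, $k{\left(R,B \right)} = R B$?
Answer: $-236733$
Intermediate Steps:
$k{\left(R,B \right)} = B R$
$o{\left(L,b \right)} = -110 + 10 L b$ ($o{\left(L,b \right)} = 10 b L - 110 = 10 L b - 110 = -110 + 10 L b$)
$\left(o{\left(-180,142 \right)} + 18800\right) + 177 = \left(\left(-110 + 10 \left(-180\right) 142\right) + 18800\right) + 177 = \left(\left(-110 - 255600\right) + 18800\right) + 177 = \left(-255710 + 18800\right) + 177 = -236910 + 177 = -236733$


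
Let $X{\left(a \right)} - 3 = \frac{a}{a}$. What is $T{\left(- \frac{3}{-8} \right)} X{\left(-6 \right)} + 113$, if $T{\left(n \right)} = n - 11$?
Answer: $\frac{141}{2} \approx 70.5$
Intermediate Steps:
$T{\left(n \right)} = -11 + n$
$X{\left(a \right)} = 4$ ($X{\left(a \right)} = 3 + \frac{a}{a} = 3 + 1 = 4$)
$T{\left(- \frac{3}{-8} \right)} X{\left(-6 \right)} + 113 = \left(-11 - \frac{3}{-8}\right) 4 + 113 = \left(-11 - - \frac{3}{8}\right) 4 + 113 = \left(-11 + \frac{3}{8}\right) 4 + 113 = \left(- \frac{85}{8}\right) 4 + 113 = - \frac{85}{2} + 113 = \frac{141}{2}$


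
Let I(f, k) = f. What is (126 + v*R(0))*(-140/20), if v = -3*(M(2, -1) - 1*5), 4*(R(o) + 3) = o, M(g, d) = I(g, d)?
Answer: -693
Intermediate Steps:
M(g, d) = g
R(o) = -3 + o/4
v = 9 (v = -3*(2 - 1*5) = -3*(2 - 5) = -3*(-3) = 9)
(126 + v*R(0))*(-140/20) = (126 + 9*(-3 + (1/4)*0))*(-140/20) = (126 + 9*(-3 + 0))*(-140*1/20) = (126 + 9*(-3))*(-7) = (126 - 27)*(-7) = 99*(-7) = -693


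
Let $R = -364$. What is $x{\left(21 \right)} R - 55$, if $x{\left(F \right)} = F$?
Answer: $-7699$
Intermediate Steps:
$x{\left(21 \right)} R - 55 = 21 \left(-364\right) - 55 = -7644 - 55 = -7699$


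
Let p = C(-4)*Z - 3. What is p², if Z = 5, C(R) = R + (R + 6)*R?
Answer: 3969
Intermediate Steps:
C(R) = R + R*(6 + R) (C(R) = R + (6 + R)*R = R + R*(6 + R))
p = -63 (p = -4*(7 - 4)*5 - 3 = -4*3*5 - 3 = -12*5 - 3 = -60 - 3 = -63)
p² = (-63)² = 3969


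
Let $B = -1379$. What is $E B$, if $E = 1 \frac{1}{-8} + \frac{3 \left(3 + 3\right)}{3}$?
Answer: $- \frac{64813}{8} \approx -8101.6$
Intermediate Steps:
$E = \frac{47}{8}$ ($E = 1 \left(- \frac{1}{8}\right) + 3 \cdot 6 \cdot \frac{1}{3} = - \frac{1}{8} + 18 \cdot \frac{1}{3} = - \frac{1}{8} + 6 = \frac{47}{8} \approx 5.875$)
$E B = \frac{47}{8} \left(-1379\right) = - \frac{64813}{8}$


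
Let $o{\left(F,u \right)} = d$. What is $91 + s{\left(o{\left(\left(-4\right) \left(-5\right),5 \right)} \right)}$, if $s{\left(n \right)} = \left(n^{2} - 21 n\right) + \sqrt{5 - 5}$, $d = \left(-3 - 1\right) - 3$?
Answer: $287$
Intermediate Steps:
$d = -7$ ($d = -4 - 3 = -7$)
$o{\left(F,u \right)} = -7$
$s{\left(n \right)} = n^{2} - 21 n$ ($s{\left(n \right)} = \left(n^{2} - 21 n\right) + \sqrt{0} = \left(n^{2} - 21 n\right) + 0 = n^{2} - 21 n$)
$91 + s{\left(o{\left(\left(-4\right) \left(-5\right),5 \right)} \right)} = 91 - 7 \left(-21 - 7\right) = 91 - -196 = 91 + 196 = 287$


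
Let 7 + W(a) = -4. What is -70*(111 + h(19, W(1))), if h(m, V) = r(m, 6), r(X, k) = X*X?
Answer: -33040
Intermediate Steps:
W(a) = -11 (W(a) = -7 - 4 = -11)
r(X, k) = X²
h(m, V) = m²
-70*(111 + h(19, W(1))) = -70*(111 + 19²) = -70*(111 + 361) = -70*472 = -33040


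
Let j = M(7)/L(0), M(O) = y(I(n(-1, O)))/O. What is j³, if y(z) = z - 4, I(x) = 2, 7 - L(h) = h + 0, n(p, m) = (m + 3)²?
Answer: -8/117649 ≈ -6.7999e-5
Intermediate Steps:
n(p, m) = (3 + m)²
L(h) = 7 - h (L(h) = 7 - (h + 0) = 7 - h)
y(z) = -4 + z
M(O) = -2/O (M(O) = (-4 + 2)/O = -2/O)
j = -2/49 (j = (-2/7)/(7 - 1*0) = (-2*⅐)/(7 + 0) = -2/7/7 = -2/7*⅐ = -2/49 ≈ -0.040816)
j³ = (-2/49)³ = -8/117649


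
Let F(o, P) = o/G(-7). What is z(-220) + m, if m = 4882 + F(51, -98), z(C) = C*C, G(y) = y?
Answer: 372923/7 ≈ 53275.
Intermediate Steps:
z(C) = C²
F(o, P) = -o/7 (F(o, P) = o/(-7) = o*(-⅐) = -o/7)
m = 34123/7 (m = 4882 - ⅐*51 = 4882 - 51/7 = 34123/7 ≈ 4874.7)
z(-220) + m = (-220)² + 34123/7 = 48400 + 34123/7 = 372923/7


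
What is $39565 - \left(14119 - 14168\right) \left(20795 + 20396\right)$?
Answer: $2057924$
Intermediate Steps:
$39565 - \left(14119 - 14168\right) \left(20795 + 20396\right) = 39565 - \left(-49\right) 41191 = 39565 - -2018359 = 39565 + 2018359 = 2057924$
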